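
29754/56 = 14877/28 = 531.32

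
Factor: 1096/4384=1/4 = 2^( - 2) 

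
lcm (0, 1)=0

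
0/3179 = 0 = 0.00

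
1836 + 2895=4731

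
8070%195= 75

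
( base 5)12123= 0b1110010001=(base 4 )32101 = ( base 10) 913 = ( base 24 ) 1E1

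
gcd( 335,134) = 67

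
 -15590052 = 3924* ( - 3973) 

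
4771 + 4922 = 9693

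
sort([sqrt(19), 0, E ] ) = [0,E,sqrt( 19) ] 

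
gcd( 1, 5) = 1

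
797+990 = 1787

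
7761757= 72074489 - 64312732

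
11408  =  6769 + 4639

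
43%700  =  43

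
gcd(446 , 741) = 1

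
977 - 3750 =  - 2773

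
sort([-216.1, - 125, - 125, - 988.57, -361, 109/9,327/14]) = [ - 988.57, - 361,  -  216.1, - 125, - 125 , 109/9,  327/14]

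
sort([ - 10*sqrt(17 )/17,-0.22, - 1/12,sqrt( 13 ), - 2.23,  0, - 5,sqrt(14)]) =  [-5, - 10*sqrt ( 17 )/17, - 2.23, -0.22,-1/12, 0,sqrt( 13 ), sqrt(14 )]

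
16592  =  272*61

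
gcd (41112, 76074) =6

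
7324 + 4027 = 11351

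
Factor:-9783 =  - 3^2*1087^1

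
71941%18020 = 17881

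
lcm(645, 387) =1935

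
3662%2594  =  1068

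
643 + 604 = 1247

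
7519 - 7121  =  398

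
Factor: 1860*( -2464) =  - 2^7*3^1*5^1*7^1*11^1*31^1 = -4583040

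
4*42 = 168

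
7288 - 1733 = 5555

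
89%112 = 89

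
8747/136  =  64 + 43/136=64.32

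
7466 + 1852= 9318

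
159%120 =39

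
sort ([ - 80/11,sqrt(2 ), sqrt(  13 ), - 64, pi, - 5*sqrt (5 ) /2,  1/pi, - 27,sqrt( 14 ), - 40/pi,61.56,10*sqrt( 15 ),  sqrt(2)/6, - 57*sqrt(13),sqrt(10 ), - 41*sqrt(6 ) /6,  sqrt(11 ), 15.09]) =[ - 57*sqrt(13), - 64, - 27, - 41*sqrt(6 ) /6, -40/pi, - 80/11, - 5*sqrt(5) /2, sqrt( 2 )/6, 1/pi, sqrt(2) , pi, sqrt (10),sqrt(11), sqrt(13), sqrt( 14),15.09, 10 * sqrt( 15),61.56]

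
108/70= 54/35 =1.54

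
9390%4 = 2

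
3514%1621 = 272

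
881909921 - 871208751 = 10701170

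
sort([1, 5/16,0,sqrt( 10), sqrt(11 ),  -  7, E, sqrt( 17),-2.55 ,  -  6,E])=[ - 7 , - 6, - 2.55,0,  5/16,1, E,  E,sqrt( 10),sqrt(  11),  sqrt( 17) ]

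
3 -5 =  - 2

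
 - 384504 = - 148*2598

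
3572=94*38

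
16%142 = 16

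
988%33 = 31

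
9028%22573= 9028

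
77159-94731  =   - 17572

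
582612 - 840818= - 258206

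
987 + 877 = 1864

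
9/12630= 3/4210 = 0.00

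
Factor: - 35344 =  - 2^4  *47^2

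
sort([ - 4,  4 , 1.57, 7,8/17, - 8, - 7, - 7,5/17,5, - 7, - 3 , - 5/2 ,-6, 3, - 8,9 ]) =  [-8,-8,  -  7,-7,-7,  -  6, - 4, -3,-5/2,5/17,8/17,1.57 , 3,4, 5,7,  9] 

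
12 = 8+4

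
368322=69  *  5338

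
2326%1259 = 1067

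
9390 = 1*9390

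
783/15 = 52+1/5 =52.20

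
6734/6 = 1122 + 1/3=1122.33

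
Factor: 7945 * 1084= 8612380 = 2^2*5^1*7^1*227^1*271^1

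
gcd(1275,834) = 3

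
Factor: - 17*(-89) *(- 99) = - 3^2*11^1 * 17^1 * 89^1=-149787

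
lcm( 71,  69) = 4899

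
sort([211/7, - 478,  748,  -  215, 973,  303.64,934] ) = [ - 478, - 215,211/7,303.64,  748,934, 973]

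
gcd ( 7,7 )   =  7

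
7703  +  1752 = 9455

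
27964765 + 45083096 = 73047861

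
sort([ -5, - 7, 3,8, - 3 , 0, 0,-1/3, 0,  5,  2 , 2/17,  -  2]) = [-7, -5, - 3, - 2, - 1/3,0,0, 0, 2/17, 2,3, 5, 8]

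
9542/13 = 734 = 734.00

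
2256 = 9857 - 7601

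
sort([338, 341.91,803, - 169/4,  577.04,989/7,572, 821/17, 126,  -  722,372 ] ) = [ - 722, - 169/4, 821/17, 126, 989/7, 338,341.91,372, 572, 577.04,803 ]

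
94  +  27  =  121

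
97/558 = 97/558=0.17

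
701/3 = 233+2/3 = 233.67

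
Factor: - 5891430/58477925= - 2^1 * 3^1*5^( - 1 )*11^( - 1)*43^1*337^( -1)*631^( - 1)*4567^1=-1178286/11695585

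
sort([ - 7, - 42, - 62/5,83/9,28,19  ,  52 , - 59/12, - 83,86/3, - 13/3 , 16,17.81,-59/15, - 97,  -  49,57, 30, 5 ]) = [ -97,-83, - 49, - 42, -62/5,- 7, - 59/12 ,- 13/3, - 59/15, 5,83/9,16,17.81, 19, 28,86/3,30 , 52,57] 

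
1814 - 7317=-5503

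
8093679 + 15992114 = 24085793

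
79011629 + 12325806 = 91337435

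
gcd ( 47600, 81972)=4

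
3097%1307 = 483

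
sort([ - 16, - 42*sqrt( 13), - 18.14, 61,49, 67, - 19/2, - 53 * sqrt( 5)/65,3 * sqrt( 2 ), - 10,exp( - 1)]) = [-42*sqrt( 13), - 18.14, - 16 , -10 , -19/2,-53*sqrt( 5)/65,exp( - 1), 3*sqrt( 2),49, 61, 67]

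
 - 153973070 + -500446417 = -654419487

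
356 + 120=476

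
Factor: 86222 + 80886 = 167108 = 2^2 * 41777^1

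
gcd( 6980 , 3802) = 2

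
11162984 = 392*28477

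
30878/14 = 2205+4/7 = 2205.57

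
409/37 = 409/37= 11.05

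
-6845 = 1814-8659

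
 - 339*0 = 0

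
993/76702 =993/76702 =0.01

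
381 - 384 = - 3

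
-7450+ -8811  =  -16261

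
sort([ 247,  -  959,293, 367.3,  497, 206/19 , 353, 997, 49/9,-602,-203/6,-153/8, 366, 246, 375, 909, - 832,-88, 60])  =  [ - 959,  -  832, - 602, - 88,-203/6, - 153/8, 49/9, 206/19, 60, 246,247,293, 353 , 366,367.3,375 , 497,909, 997]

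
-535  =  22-557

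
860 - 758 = 102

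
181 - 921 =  - 740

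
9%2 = 1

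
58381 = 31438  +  26943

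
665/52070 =133/10414  =  0.01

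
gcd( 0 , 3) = 3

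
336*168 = 56448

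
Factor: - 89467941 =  - 3^1 * 19^1*83^1 * 18911^1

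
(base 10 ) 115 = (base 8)163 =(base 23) 50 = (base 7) 223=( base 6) 311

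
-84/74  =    -  42/37 = - 1.14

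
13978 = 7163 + 6815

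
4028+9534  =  13562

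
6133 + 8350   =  14483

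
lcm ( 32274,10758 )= 32274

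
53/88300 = 53/88300  =  0.00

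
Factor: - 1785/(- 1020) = 7/4 = 2^(-2)*7^1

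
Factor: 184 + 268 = 452 =2^2*113^1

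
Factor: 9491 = 9491^1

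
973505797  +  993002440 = 1966508237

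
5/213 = 5/213= 0.02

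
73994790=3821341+70173449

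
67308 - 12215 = 55093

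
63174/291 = 21058/97= 217.09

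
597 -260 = 337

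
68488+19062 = 87550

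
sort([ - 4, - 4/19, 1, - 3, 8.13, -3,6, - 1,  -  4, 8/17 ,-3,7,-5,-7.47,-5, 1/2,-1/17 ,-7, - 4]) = [-7.47 , - 7, - 5, - 5,-4,  -  4,-4, - 3, - 3, -3, - 1,-4/19,-1/17, 8/17,1/2,  1,6 , 7, 8.13]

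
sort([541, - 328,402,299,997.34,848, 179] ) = [ - 328,179,299, 402,541, 848,997.34]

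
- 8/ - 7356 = 2/1839 = 0.00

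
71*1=71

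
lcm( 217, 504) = 15624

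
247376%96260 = 54856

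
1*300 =300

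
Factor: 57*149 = 3^1*19^1*149^1=8493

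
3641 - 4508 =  - 867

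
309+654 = 963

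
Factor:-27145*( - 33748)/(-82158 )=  - 458044730/41079=-2^1*3^( - 1)*5^1 * 11^1* 13^1*59^1*61^1*89^1*13693^ (- 1) 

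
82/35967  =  82/35967 = 0.00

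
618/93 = 6 + 20/31 =6.65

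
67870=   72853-4983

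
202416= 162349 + 40067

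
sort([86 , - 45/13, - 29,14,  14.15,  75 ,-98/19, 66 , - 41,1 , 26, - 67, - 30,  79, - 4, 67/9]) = [  -  67 , - 41,-30, - 29, - 98/19, - 4, - 45/13,1,67/9, 14,14.15,26 , 66, 75, 79,  86 ]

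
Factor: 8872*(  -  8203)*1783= -2^3*13^1*631^1 * 1109^1 * 1783^1 = -129761419528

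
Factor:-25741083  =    -  3^1*397^1*21613^1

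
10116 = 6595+3521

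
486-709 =  -  223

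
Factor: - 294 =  - 2^1*3^1 * 7^2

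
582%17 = 4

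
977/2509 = 977/2509 =0.39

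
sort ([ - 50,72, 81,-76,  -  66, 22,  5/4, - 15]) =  [ - 76,-66, - 50,-15,5/4, 22, 72,81]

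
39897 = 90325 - 50428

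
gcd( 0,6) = 6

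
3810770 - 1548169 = 2262601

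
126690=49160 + 77530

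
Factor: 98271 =3^2 * 61^1*179^1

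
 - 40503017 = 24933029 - 65436046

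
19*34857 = 662283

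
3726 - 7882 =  - 4156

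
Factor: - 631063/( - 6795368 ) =2^( - 3) * 113^( - 1 )*127^1*4969^1*7517^( - 1 ) 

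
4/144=1/36 = 0.03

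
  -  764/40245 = -1 + 39481/40245 = -  0.02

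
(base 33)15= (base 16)26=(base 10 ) 38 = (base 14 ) 2A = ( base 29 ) 19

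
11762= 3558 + 8204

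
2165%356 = 29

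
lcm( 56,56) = 56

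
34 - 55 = - 21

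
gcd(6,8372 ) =2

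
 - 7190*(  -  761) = 5471590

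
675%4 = 3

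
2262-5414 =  - 3152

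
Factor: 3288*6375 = 2^3 * 3^2*5^3*17^1*137^1= 20961000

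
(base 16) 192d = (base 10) 6445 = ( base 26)9dn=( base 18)11G1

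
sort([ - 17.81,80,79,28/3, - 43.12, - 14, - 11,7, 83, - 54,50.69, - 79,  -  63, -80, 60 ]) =[ - 80,-79, - 63, - 54, - 43.12,-17.81 , - 14,-11,7,  28/3,50.69,60, 79,  80, 83]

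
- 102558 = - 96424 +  - 6134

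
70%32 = 6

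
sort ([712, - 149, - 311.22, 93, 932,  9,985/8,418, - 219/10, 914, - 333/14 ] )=[-311.22, - 149, - 333/14, - 219/10,9, 93,985/8, 418, 712 , 914,932] 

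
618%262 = 94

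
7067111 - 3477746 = 3589365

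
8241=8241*1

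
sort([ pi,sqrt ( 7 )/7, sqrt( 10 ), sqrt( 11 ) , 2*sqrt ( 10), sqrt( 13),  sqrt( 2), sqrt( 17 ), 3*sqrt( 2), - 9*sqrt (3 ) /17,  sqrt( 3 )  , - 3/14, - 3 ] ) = [  -  3 , - 9 *sqrt( 3 )/17, - 3/14, sqrt( 7 ) /7,sqrt( 2) , sqrt( 3 ) , pi,  sqrt(  10), sqrt( 11), sqrt( 13 ), sqrt(17 ),3*sqrt( 2), 2*sqrt(10)]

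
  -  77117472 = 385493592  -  462611064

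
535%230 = 75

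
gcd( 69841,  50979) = 1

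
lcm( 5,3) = 15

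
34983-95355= - 60372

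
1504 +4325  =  5829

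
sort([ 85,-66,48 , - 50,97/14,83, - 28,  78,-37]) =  [ - 66,- 50, - 37, - 28,97/14, 48,78,83,85] 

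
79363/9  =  79363/9 = 8818.11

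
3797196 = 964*3939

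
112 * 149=16688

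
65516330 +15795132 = 81311462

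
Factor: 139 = 139^1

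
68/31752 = 17/7938=0.00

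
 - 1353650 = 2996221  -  4349871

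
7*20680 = 144760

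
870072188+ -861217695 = 8854493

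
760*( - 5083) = -3863080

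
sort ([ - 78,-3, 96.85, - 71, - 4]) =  [-78, - 71,  -  4,-3 , 96.85 ] 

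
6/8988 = 1/1498 = 0.00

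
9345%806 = 479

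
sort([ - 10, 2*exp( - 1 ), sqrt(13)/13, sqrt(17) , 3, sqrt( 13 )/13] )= [ - 10,  sqrt( 13)/13,sqrt(13)/13, 2 * exp( - 1),3, sqrt(17 ) ]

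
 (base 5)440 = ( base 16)78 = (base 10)120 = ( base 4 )1320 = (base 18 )6C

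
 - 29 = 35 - 64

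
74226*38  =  2820588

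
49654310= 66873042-17218732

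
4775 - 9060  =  -4285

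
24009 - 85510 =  -61501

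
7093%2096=805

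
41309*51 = 2106759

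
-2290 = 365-2655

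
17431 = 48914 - 31483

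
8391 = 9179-788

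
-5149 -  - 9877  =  4728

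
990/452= 2 + 43/226 =2.19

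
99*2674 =264726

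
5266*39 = 205374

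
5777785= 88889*65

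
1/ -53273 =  -1 + 53272/53273= - 0.00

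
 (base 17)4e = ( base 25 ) 37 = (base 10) 82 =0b1010010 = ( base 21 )3j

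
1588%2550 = 1588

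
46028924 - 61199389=-15170465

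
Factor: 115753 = 11^1  *  17^1 * 619^1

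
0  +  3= 3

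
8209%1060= 789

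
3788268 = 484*7827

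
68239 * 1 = 68239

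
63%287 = 63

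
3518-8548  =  -5030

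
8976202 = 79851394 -70875192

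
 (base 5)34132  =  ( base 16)971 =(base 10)2417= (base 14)C49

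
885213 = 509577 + 375636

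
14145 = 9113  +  5032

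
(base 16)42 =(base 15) 46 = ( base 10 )66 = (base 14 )4a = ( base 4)1002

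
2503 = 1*2503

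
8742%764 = 338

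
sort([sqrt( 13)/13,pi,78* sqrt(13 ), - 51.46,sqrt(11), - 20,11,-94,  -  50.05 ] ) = [ - 94, - 51.46, - 50.05, -20,sqrt (13)/13,pi,sqrt(11), 11,78 * sqrt( 13 )]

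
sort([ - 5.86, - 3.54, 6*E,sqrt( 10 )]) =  [-5.86, -3.54,sqrt( 10 ),6*E ] 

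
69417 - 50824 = 18593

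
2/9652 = 1/4826 = 0.00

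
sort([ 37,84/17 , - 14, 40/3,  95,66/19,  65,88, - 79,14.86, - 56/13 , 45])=[ - 79, - 14, - 56/13, 66/19, 84/17, 40/3,  14.86, 37 , 45, 65,88,  95 ] 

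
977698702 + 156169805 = 1133868507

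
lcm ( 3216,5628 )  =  22512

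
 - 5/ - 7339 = 5/7339 = 0.00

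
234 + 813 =1047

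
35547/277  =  128 + 91/277=128.33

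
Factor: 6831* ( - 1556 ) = -2^2 *3^3*11^1 *23^1*389^1 = - 10629036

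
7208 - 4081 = 3127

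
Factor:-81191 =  - 11^3*61^1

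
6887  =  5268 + 1619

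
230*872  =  200560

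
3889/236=3889/236  =  16.48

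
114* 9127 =1040478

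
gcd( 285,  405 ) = 15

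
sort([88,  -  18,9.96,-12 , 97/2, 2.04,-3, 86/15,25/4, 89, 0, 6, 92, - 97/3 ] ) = [-97/3, - 18,-12,-3, 0, 2.04, 86/15, 6, 25/4,  9.96,  97/2, 88,89,92]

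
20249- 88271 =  - 68022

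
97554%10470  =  3324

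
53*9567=507051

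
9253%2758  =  979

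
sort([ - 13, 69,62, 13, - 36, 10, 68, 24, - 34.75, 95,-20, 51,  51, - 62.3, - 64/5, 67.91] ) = [  -  62.3, - 36,-34.75, - 20, - 13, - 64/5,10,13, 24, 51 , 51,62, 67.91, 68,69, 95] 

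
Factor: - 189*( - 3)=567 = 3^4*7^1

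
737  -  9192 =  - 8455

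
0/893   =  0  =  0.00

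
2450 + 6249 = 8699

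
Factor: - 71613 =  - 3^2 * 73^1 *109^1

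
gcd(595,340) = 85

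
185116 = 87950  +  97166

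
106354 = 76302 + 30052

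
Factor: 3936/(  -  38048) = -3^1 * 29^( - 1 ) =- 3/29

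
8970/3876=1495/646 = 2.31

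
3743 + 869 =4612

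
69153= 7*9879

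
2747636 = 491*5596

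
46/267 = 46/267=0.17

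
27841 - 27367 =474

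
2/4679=2/4679 = 0.00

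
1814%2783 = 1814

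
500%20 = 0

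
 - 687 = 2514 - 3201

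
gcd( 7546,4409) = 1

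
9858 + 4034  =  13892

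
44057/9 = 44057/9=4895.22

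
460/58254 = 230/29127  =  0.01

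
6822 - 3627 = 3195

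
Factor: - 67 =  - 67^1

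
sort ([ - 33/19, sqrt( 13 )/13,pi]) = [ - 33/19,  sqrt( 13)/13,pi] 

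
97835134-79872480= 17962654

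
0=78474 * 0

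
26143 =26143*1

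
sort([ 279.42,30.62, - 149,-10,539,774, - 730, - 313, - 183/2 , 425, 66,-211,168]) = [- 730, - 313 , - 211, -149, - 183/2, - 10,30.62,66,  168,  279.42,425,539,774 ]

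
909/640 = 1+269/640 = 1.42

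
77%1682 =77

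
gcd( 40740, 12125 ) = 485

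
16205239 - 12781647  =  3423592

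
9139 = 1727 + 7412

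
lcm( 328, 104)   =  4264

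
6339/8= 792 + 3/8=792.38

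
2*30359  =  60718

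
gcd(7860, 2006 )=2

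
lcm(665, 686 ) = 65170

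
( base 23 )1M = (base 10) 45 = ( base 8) 55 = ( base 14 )33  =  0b101101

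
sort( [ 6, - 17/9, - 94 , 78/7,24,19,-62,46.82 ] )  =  [ - 94, - 62, - 17/9,6,78/7, 19, 24, 46.82 ] 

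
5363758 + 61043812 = 66407570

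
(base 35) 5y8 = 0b1110010011011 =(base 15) 2283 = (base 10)7323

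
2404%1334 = 1070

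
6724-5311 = 1413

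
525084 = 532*987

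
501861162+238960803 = 740821965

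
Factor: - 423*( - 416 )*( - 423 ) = -74434464 = -  2^5*3^4*13^1*47^2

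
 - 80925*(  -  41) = 3317925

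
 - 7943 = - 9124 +1181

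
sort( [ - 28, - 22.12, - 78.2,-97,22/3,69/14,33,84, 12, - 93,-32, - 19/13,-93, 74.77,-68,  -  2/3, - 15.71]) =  [ - 97, - 93, - 93, - 78.2, - 68, - 32, - 28, - 22.12 ,-15.71, - 19/13, - 2/3 , 69/14,22/3,12,33, 74.77 , 84 ]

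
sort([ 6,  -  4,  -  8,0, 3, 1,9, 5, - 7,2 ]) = [ - 8,-7, - 4, 0,1, 2, 3,5, 6, 9 ] 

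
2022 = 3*674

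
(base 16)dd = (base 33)6N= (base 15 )eb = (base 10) 221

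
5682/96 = 59 + 3/16 = 59.19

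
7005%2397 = 2211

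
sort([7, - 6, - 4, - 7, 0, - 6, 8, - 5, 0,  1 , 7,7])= [- 7, - 6 , -6, - 5, - 4, 0, 0, 1,7,7 , 7,8 ] 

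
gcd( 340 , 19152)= 4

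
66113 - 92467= -26354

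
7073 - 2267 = 4806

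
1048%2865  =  1048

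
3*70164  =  210492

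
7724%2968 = 1788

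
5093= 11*463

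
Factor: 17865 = 3^2 * 5^1*397^1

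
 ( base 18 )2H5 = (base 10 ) 959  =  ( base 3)1022112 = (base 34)s7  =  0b1110111111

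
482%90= 32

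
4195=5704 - 1509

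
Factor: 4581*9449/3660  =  2^(-2)*3^1*5^(  -  1)*11^1*61^( - 1 )  *  509^1*859^1 = 14428623/1220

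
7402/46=3701/23 = 160.91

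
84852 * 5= 424260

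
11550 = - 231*(  -  50)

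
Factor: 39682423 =11^1*3607493^1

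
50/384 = 25/192 = 0.13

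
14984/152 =1873/19 = 98.58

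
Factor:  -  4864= - 2^8*19^1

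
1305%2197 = 1305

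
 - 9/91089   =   - 1/10121 =- 0.00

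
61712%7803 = 7091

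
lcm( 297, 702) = 7722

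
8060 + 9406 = 17466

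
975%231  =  51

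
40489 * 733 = 29678437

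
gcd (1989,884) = 221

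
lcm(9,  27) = 27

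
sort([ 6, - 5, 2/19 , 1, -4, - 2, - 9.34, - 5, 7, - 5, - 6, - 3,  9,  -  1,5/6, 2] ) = [ - 9.34, - 6,-5, - 5, - 5,- 4,- 3, - 2, - 1, 2/19,5/6 , 1, 2, 6,7, 9]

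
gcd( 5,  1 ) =1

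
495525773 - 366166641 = 129359132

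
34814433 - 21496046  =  13318387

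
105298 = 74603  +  30695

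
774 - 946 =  - 172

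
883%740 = 143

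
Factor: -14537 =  - 14537^1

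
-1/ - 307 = 1/307 =0.00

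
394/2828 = 197/1414 = 0.14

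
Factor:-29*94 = - 2^1  *29^1*47^1 = - 2726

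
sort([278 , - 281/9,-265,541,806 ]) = [ - 265  , - 281/9,278 , 541, 806] 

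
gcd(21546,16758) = 2394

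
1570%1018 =552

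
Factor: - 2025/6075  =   - 3^( - 1) = - 1/3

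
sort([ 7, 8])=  [ 7,  8 ] 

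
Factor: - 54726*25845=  - 2^1*3^2*5^1*7^1*1303^1 * 1723^1 =-1414393470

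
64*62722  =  4014208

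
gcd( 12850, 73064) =2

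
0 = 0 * ( - 2079)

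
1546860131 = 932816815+614043316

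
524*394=206456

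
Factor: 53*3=159 = 3^1*53^1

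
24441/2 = 12220 + 1/2 = 12220.50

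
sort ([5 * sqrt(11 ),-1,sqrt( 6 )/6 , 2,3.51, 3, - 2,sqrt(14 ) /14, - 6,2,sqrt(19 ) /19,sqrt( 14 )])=[-6, - 2,  -  1,sqrt(19)/19,  sqrt( 14)/14,sqrt ( 6 ) /6,2, 2, 3 , 3.51, sqrt(14 ), 5*sqrt ( 11 )]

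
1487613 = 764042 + 723571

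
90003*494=44461482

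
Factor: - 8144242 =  -2^1*59^1*69019^1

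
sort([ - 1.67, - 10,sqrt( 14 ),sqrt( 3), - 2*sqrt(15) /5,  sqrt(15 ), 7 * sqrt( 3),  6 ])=[ - 10, - 1.67, - 2*sqrt( 15)/5,sqrt(3),sqrt(14 ),sqrt(15), 6,7*sqrt( 3)]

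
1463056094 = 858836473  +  604219621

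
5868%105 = 93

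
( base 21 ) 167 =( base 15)284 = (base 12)3ba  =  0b1000111110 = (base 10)574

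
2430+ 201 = 2631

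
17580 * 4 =70320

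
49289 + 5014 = 54303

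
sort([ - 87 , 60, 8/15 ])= [ - 87,8/15,60] 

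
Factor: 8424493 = 7^1*11^1*37^1*  2957^1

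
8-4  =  4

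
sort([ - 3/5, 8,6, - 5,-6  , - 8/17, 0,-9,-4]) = [ - 9, - 6, - 5, - 4,-3/5, - 8/17, 0,6,8] 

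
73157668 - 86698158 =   -  13540490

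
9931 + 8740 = 18671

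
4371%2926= 1445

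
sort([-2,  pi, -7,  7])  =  [-7, - 2, pi, 7 ]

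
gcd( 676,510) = 2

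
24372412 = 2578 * 9454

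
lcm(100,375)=1500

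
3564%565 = 174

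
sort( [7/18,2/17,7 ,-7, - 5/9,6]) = [-7,-5/9,2/17,  7/18,6,7 ]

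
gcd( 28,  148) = 4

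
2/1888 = 1/944  =  0.00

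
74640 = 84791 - 10151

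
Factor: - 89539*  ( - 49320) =2^3*3^2*5^1*17^1 * 23^1*137^1*229^1 = 4416063480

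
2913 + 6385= 9298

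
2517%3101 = 2517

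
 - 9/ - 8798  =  9/8798 = 0.00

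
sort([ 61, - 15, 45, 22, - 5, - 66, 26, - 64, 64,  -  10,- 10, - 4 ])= [ - 66, - 64, - 15, - 10,-10,-5, - 4,22,26,45, 61,64] 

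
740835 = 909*815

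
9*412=3708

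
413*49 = 20237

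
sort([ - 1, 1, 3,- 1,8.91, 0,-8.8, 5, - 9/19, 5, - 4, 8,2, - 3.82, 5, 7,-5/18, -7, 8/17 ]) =[-8.8, - 7 , - 4,- 3.82, - 1, -1 , - 9/19,-5/18, 0,8/17, 1, 2, 3,5, 5 , 5, 7, 8,8.91]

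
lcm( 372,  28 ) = 2604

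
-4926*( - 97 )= 477822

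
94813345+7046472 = 101859817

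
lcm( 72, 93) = 2232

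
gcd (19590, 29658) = 6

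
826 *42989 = 35508914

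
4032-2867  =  1165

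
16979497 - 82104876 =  - 65125379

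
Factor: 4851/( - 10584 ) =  - 2^( - 3 )*3^(-1 ) * 11^1 = -11/24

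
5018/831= 6 + 32/831 = 6.04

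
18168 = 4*4542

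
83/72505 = 83/72505 = 0.00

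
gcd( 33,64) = 1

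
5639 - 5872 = -233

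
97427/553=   176+99/553 = 176.18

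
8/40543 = 8/40543 = 0.00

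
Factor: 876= 2^2*3^1 *73^1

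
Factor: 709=709^1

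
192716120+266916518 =459632638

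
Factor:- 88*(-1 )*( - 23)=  - 2024=- 2^3*11^1*23^1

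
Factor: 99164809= 99164809^1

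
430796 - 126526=304270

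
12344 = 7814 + 4530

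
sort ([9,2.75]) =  [ 2.75, 9] 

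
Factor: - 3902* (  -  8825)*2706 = 93181515900 = 2^2 * 3^1*5^2*11^1* 41^1*353^1 * 1951^1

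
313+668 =981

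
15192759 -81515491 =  - 66322732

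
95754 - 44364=51390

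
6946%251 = 169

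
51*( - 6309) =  - 321759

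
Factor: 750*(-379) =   -  284250 = - 2^1*3^1*5^3*379^1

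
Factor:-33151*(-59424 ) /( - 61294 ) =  - 984982512/30647 =- 2^4*3^1 * 19^( - 1 )*619^1*1613^ (- 1)*33151^1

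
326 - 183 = 143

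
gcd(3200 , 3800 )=200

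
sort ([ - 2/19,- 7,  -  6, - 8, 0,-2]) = [ - 8,  -  7, - 6, - 2, - 2/19, 0] 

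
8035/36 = 223 +7/36 = 223.19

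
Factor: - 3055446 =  - 2^1*3^2*199^1*853^1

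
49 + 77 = 126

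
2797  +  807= 3604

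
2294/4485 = 2294/4485  =  0.51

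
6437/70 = 91+67/70  =  91.96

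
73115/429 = 73115/429 = 170.43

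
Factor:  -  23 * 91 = -7^1 * 13^1 * 23^1 = - 2093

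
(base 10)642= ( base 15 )2CC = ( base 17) 23D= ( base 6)2550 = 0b1010000010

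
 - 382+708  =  326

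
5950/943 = 5950/943= 6.31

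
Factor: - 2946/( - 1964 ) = 2^ (-1)*3^1 = 3/2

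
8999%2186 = 255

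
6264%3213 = 3051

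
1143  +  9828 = 10971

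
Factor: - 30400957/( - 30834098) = 2^(-1)*37^( - 1)*43^1*416677^(  -  1)*706999^1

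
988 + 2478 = 3466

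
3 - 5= - 2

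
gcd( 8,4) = 4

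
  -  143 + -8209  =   - 8352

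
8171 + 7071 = 15242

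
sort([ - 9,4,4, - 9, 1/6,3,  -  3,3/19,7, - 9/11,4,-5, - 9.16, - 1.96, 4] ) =[ - 9.16, - 9,  -  9, - 5, - 3 , - 1.96, - 9/11,3/19,1/6,3,4,4, 4,4,7]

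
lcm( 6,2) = 6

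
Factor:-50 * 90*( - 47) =2^2*3^2*5^3*47^1=211500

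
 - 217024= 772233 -989257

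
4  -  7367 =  - 7363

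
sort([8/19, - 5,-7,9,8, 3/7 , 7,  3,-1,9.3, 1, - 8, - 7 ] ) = [ - 8, - 7, - 7, - 5, - 1, 8/19, 3/7,1,  3, 7 , 8,9  ,  9.3 ] 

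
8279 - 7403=876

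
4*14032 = 56128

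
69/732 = 23/244 = 0.09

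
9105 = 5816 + 3289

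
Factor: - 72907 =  - 72907^1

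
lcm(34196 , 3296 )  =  273568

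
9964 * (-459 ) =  - 4573476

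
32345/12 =32345/12 = 2695.42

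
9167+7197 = 16364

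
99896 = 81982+17914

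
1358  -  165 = 1193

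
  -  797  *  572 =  - 455884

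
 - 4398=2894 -7292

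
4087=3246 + 841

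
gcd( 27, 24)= 3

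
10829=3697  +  7132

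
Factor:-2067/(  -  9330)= 689/3110 = 2^( - 1)*5^ ( - 1)*13^1 * 53^1*311^ ( - 1)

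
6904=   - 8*( - 863)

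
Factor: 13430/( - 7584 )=-2^( - 4)*3^( - 1)*5^1 * 17^1=   - 85/48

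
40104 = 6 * 6684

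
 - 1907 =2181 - 4088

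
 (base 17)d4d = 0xEFE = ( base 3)12021011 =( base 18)bf4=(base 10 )3838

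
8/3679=8/3679 = 0.00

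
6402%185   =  112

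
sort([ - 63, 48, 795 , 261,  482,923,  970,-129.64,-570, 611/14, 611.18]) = [ - 570,- 129.64 , - 63,611/14,48,261,482 , 611.18,795, 923 , 970 ]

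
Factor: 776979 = 3^3* 7^1*4111^1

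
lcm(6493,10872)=467496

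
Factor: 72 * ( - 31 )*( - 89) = 198648 = 2^3*3^2*31^1*89^1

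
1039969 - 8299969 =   -  7260000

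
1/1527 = 1/1527 = 0.00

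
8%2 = 0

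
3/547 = 3/547=0.01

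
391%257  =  134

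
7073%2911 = 1251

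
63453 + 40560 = 104013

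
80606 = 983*82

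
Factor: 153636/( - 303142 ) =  - 186/367 = -2^1 * 3^1 * 31^1*367^(-1 )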